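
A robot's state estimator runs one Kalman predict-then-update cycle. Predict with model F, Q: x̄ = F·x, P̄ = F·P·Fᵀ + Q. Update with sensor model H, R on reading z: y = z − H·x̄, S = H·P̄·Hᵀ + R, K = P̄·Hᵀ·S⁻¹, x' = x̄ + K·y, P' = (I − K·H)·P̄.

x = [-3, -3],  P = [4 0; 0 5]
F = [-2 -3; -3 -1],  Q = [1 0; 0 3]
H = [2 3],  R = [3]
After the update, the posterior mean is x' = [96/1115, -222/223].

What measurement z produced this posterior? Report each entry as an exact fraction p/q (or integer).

z = [-3]

x̄ = F·x = [15, 12]
P̄ = F·P·Fᵀ + Q = [62 39; 39 44]
S = H·P̄·Hᵀ + R = [1115]
K = P̄·Hᵀ·S⁻¹ = [241/1115; 42/223]
x' − x̄ = [-16629/1115, -2898/223] = K·y
y = (KᵀK)⁻¹·Kᵀ·(x' − x̄) = [-69]
z = y + H·x̄ = [-69] + [66] = [-3]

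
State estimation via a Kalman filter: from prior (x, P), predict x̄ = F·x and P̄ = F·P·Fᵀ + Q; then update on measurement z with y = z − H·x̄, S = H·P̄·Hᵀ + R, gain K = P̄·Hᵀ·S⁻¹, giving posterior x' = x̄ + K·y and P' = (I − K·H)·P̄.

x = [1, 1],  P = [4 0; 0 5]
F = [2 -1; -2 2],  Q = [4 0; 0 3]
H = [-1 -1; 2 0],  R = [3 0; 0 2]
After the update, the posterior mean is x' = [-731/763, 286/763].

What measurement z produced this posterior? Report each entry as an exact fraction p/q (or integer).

x̄ = F·x = [1, 0]
P̄ = F·P·Fᵀ + Q = [25 -26; -26 39]
S = H·P̄·Hᵀ + R = [15 2; 2 102]
K = P̄·Hᵀ·S⁻¹ = [1/763 374/763; -611/763 -377/763]
x' − x̄ = [-1494/763, 286/763] = K·y
y = (KᵀK)⁻¹·Kᵀ·(x' − x̄) = [2, -4]
z = y + H·x̄ = [2, -4] + [-1, 2] = [1, -2]

z = [1, -2]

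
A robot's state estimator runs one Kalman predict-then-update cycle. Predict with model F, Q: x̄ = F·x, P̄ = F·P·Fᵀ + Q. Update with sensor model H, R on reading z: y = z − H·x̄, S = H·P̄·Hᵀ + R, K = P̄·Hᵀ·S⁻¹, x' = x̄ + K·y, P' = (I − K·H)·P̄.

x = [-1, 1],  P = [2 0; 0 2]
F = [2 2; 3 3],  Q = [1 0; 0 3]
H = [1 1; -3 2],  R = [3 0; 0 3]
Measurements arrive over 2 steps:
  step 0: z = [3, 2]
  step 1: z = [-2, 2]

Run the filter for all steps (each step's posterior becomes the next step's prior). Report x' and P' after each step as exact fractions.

step 0: x̄ = F·x = [0, 0]
step 0: P̄ = F·P·Fᵀ + Q = [17 24; 24 39]
step 0: y = z − H·x̄ = [3, 2]
step 0: S = H·P̄·Hᵀ + R = [107 3; 3 24]
step 0: K = P̄·Hᵀ·S⁻¹ = [331/853 -148/853; 498/853 151/853]
step 0: x' = x̄ + K·y = [697/853, 1796/853]
step 0: P' = (I − K·H)·P̄ = [486/853 507/853; 507/853 987/853]
step 1: x̄ = F·x = [4986/853, 7479/853]
step 1: P̄ = F·P·Fᵀ + Q = [10801/853 14922/853; 14922/853 24942/853]
step 1: y = z − H·x̄ = [-14171/853, 2]
step 1: S = H·P̄·Hᵀ + R = [68146/853 3; 3 24]
step 1: K = P̄·Hᵀ·S⁻¹ = [208343/542609 -93869/542609; 313794/542609 96428/542609]
step 1: x' = x̄ + K·y = [-477281/542609, -262715/542609]
step 1: P' = (I − K·H)·P̄ = [306333/542609 318696/542609; 318696/542609 622686/542609]

step 0: x' = [697/853, 1796/853], P' = [486/853 507/853; 507/853 987/853]
step 1: x' = [-477281/542609, -262715/542609], P' = [306333/542609 318696/542609; 318696/542609 622686/542609]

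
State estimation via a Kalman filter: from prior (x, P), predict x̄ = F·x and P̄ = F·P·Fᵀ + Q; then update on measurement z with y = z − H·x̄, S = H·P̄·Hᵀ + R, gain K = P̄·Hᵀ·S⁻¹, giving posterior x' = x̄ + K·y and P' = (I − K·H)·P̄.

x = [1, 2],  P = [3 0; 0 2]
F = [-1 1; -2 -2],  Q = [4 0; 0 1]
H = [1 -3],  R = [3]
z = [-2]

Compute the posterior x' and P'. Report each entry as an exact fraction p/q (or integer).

x' = [2/3, 7/9]
P' = [188/21 187/63; 187/63 248/189]

x̄ = F·x = [1, -6]
P̄ = F·P·Fᵀ + Q = [9 2; 2 21]
y = z − H·x̄ = [-21]
S = H·P̄·Hᵀ + R = [189]
K = P̄·Hᵀ·S⁻¹ = [1/63; -61/189]
x' = x̄ + K·y = [2/3, 7/9]
P' = (I − K·H)·P̄ = [188/21 187/63; 187/63 248/189]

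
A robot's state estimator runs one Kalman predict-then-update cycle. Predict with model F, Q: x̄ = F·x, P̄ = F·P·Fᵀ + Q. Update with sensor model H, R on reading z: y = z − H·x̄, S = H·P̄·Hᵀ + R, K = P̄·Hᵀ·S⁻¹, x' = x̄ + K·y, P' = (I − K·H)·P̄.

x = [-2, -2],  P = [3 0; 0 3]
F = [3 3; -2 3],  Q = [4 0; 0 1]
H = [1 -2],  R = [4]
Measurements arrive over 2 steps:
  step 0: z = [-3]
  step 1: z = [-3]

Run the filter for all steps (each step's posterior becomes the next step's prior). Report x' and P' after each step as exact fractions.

step 0: x' = [-1016/93, -727/186], P' = [4594/93 2257/93; 2257/93 2399/186]
step 1: x' = [1313611/284447, 1106446/284447], P' = [9617432/284447 4356178/284447; 4356178/284447 2235523/284447]

step 0: x̄ = F·x = [-12, -2]
step 0: P̄ = F·P·Fᵀ + Q = [58 9; 9 40]
step 0: y = z − H·x̄ = [5]
step 0: S = H·P̄·Hᵀ + R = [186]
step 0: K = P̄·Hᵀ·S⁻¹ = [20/93; -71/186]
step 0: x' = x̄ + K·y = [-1016/93, -727/186]
step 0: P' = (I − K·H)·P̄ = [4594/93 2257/93; 2257/93 2399/186]
step 1: x̄ = F·x = [-89/2, 1883/186]
step 1: P̄ = F·P·Fᵀ + Q = [2003/2 -215/2; -215/2 4361/186]
step 1: y = z − H·x̄ = [11485/186]
step 1: S = H·P̄·Hᵀ + R = [284447/186]
step 1: K = P̄·Hᵀ·S⁻¹ = [226269/284447; -28717/284447]
step 1: x' = x̄ + K·y = [1313611/284447, 1106446/284447]
step 1: P' = (I − K·H)·P̄ = [9617432/284447 4356178/284447; 4356178/284447 2235523/284447]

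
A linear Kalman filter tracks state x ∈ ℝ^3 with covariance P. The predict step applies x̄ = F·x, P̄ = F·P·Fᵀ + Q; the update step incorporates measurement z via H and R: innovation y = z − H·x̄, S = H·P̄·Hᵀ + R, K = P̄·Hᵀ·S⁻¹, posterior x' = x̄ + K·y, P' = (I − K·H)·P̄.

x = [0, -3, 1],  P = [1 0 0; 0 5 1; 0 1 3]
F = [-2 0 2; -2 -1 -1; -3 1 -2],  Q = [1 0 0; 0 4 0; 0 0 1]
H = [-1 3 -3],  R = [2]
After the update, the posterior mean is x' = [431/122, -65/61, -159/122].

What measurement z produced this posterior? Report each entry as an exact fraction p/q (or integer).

z = [-3]

x̄ = F·x = [2, 2, -5]
P̄ = F·P·Fᵀ + Q = [17 -4 -4; -4 18 8; -4 8 23]
S = H·P̄·Hᵀ + R = [244]
K = P̄·Hᵀ·S⁻¹ = [-17/244; 17/122; -41/244]
x' − x̄ = [187/122, -187/61, 451/122] = K·y
y = (KᵀK)⁻¹·Kᵀ·(x' − x̄) = [-22]
z = y + H·x̄ = [-22] + [19] = [-3]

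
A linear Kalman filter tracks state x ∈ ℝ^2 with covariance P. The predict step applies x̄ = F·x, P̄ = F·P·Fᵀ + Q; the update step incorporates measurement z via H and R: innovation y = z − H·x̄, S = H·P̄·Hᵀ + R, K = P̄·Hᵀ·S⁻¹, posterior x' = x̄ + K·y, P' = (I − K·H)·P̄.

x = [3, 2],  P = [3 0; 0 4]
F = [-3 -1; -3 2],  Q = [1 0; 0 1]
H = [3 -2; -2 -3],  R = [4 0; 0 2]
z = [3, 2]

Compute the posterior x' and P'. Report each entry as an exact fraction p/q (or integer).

x' = [49643/180431, -158584/180431]
P' = [46324/180431 -12412/180431; -12412/180431 35950/180431]

x̄ = F·x = [-11, -5]
P̄ = F·P·Fᵀ + Q = [32 19; 19 44]
y = z − H·x̄ = [26, -35]
S = H·P̄·Hᵀ + R = [240 -23; -23 754]
K = P̄·Hᵀ·S⁻¹ = [40949/180431 -27706/180431; -27284/180431 -41513/180431]
x' = x̄ + K·y = [49643/180431, -158584/180431]
P' = (I − K·H)·P̄ = [46324/180431 -12412/180431; -12412/180431 35950/180431]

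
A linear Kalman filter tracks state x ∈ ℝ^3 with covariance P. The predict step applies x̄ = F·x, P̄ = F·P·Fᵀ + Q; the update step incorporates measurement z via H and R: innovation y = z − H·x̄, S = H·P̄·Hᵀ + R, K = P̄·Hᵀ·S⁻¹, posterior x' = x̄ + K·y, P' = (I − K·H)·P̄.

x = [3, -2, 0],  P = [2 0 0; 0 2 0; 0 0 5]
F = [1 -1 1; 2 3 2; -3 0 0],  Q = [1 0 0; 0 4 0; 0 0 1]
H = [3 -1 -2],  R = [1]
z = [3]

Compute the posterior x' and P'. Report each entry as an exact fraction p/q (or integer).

x' = [-55/193, 60/193, -417/193]
P' = [774/193 1612/193 338/193; 1612/193 9646/193 -2404/193; 338/193 -2404/193 1731/193]

x̄ = F·x = [5, 0, -9]
P̄ = F·P·Fᵀ + Q = [10 8 -6; 8 50 -12; -6 -12 19]
y = z − H·x̄ = [-30]
S = H·P̄·Hᵀ + R = [193]
K = P̄·Hᵀ·S⁻¹ = [34/193; -2/193; -44/193]
x' = x̄ + K·y = [-55/193, 60/193, -417/193]
P' = (I − K·H)·P̄ = [774/193 1612/193 338/193; 1612/193 9646/193 -2404/193; 338/193 -2404/193 1731/193]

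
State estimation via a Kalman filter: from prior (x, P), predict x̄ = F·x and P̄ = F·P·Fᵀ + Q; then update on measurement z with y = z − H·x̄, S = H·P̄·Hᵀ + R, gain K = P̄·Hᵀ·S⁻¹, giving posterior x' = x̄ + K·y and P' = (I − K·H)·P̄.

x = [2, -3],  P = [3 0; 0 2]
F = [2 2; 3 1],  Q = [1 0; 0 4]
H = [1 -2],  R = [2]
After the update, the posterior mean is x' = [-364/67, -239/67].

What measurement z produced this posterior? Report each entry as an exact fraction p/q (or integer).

z = [2]

x̄ = F·x = [-2, 3]
P̄ = F·P·Fᵀ + Q = [21 22; 22 33]
S = H·P̄·Hᵀ + R = [67]
K = P̄·Hᵀ·S⁻¹ = [-23/67; -44/67]
x' − x̄ = [-230/67, -440/67] = K·y
y = (KᵀK)⁻¹·Kᵀ·(x' − x̄) = [10]
z = y + H·x̄ = [10] + [-8] = [2]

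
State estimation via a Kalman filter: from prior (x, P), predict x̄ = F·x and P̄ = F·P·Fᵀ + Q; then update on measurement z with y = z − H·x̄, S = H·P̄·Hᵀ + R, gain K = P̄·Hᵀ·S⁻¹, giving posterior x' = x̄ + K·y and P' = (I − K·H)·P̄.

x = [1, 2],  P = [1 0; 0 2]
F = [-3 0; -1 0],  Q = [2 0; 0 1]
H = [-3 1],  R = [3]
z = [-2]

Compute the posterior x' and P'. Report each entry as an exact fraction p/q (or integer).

x' = [21/43, -8/43]
P' = [23/43 24/43; 24/43 123/86]

x̄ = F·x = [-3, -1]
P̄ = F·P·Fᵀ + Q = [11 3; 3 2]
y = z − H·x̄ = [-10]
S = H·P̄·Hᵀ + R = [86]
K = P̄·Hᵀ·S⁻¹ = [-15/43; -7/86]
x' = x̄ + K·y = [21/43, -8/43]
P' = (I − K·H)·P̄ = [23/43 24/43; 24/43 123/86]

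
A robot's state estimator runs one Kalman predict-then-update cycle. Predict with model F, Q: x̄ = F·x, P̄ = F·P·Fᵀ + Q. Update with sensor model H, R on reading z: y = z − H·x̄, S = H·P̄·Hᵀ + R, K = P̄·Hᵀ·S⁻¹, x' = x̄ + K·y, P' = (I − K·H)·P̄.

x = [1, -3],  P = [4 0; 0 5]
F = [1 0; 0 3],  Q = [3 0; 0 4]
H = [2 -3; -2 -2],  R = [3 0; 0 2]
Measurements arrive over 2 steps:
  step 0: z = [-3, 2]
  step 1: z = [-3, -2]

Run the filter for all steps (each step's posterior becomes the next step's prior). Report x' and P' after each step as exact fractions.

step 0: x' = [-81/73, 20/123], P' = [21/73 0; 0 49/246]
step 1: x' = [-9/97, 115/117], P' = [80/291 0; 0 475/2457]

step 0: x̄ = F·x = [1, -9]
step 0: P̄ = F·P·Fᵀ + Q = [7 0; 0 49]
step 0: y = z − H·x̄ = [-32, -14]
step 0: S = H·P̄·Hᵀ + R = [472 266; 266 226]
step 0: K = P̄·Hᵀ·S⁻¹ = [14/73 -21/73; -49/246 -49/246]
step 0: x' = x̄ + K·y = [-81/73, 20/123]
step 0: P' = (I − K·H)·P̄ = [21/73 0; 0 49/246]
step 1: x̄ = F·x = [-81/73, 20/41]
step 1: P̄ = F·P·Fᵀ + Q = [240/73 0; 0 475/82]
step 1: y = z − H·x̄ = [2043/2993, -9708/2993]
step 1: S = H·P̄·Hᵀ + R = [408753/5986 64665/2993; 64665/2993 114696/2993]
step 1: K = P̄·Hᵀ·S⁻¹ = [160/873 -80/291; -475/2457 -475/2457]
step 1: x' = x̄ + K·y = [-9/97, 115/117]
step 1: P' = (I − K·H)·P̄ = [80/291 0; 0 475/2457]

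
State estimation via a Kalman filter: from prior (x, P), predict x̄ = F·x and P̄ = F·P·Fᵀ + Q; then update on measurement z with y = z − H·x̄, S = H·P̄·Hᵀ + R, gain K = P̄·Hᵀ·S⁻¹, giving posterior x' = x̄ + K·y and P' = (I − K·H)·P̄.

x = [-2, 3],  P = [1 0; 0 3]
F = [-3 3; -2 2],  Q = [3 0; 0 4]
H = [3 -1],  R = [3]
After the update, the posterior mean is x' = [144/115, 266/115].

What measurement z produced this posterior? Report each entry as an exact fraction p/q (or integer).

z = [1]

x̄ = F·x = [15, 10]
P̄ = F·P·Fᵀ + Q = [39 24; 24 20]
S = H·P̄·Hᵀ + R = [230]
K = P̄·Hᵀ·S⁻¹ = [93/230; 26/115]
x' − x̄ = [-1581/115, -884/115] = K·y
y = (KᵀK)⁻¹·Kᵀ·(x' − x̄) = [-34]
z = y + H·x̄ = [-34] + [35] = [1]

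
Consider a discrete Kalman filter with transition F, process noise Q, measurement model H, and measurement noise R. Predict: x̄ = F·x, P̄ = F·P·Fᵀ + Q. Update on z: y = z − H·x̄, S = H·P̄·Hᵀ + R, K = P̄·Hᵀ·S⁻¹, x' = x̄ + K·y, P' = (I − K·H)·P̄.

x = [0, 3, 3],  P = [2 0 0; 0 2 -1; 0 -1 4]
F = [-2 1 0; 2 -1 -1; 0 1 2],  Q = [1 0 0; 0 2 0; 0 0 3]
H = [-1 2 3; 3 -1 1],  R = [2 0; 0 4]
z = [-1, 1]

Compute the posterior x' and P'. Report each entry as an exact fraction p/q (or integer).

x̄ = F·x = [3, -6, 9]
P̄ = F·P·Fᵀ + Q = [11 -9 0; -9 14 -7; 0 -7 17]
y = z − H·x̄ = [-13, -23]
S = H·P̄·Hᵀ + R = [174 -66; -66 202]
K = P̄·Hᵀ·S⁻¹ = [-1543/15396 899/5132; 8/3849 -304/1283; 4529/15396 1103/5132]
x' = x̄ + K·y = [1054/3849, -2222/3849, 895/3849]
P' = (I − K·H)·P̄ = [11335/15396 3895/3849 -7637/15396; 3895/3849 9982/3849 -5351/3849; -7637/15396 -5351/3849 14743/15396]

x' = [1054/3849, -2222/3849, 895/3849]
P' = [11335/15396 3895/3849 -7637/15396; 3895/3849 9982/3849 -5351/3849; -7637/15396 -5351/3849 14743/15396]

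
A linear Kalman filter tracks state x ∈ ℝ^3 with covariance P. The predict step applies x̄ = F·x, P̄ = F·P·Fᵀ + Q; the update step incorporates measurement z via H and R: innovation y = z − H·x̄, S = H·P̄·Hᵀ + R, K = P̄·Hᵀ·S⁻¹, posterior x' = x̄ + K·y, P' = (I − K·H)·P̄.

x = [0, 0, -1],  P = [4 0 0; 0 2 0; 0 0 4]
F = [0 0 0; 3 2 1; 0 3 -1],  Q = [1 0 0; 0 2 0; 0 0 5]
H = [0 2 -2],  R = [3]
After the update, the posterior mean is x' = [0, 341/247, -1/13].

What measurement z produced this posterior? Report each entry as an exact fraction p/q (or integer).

z = [3]

x̄ = F·x = [0, -1, 1]
P̄ = F·P·Fᵀ + Q = [1 0 0; 0 50 8; 0 8 27]
S = H·P̄·Hᵀ + R = [247]
K = P̄·Hᵀ·S⁻¹ = [0; 84/247; -2/13]
x' − x̄ = [0, 588/247, -14/13] = K·y
y = (KᵀK)⁻¹·Kᵀ·(x' − x̄) = [7]
z = y + H·x̄ = [7] + [-4] = [3]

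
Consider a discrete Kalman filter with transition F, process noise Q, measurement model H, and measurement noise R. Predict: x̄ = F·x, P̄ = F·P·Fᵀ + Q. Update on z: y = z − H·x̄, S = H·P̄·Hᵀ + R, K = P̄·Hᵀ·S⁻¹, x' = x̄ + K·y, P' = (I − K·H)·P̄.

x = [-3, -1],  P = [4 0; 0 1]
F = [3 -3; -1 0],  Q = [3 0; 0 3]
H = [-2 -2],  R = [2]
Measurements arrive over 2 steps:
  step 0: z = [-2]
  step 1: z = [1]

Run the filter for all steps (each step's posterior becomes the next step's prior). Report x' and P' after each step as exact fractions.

step 0: x̄ = F·x = [-6, 3]
step 0: P̄ = F·P·Fᵀ + Q = [48 -12; -12 7]
step 0: y = z − H·x̄ = [-8]
step 0: S = H·P̄·Hᵀ + R = [126]
step 0: K = P̄·Hᵀ·S⁻¹ = [-4/7; 5/63]
step 0: x' = x̄ + K·y = [-10/7, 149/63]
step 0: P' = (I − K·H)·P̄ = [48/7 -44/7; -44/7 391/63]
step 1: x̄ = F·x = [-239/21, 10/7]
step 1: P̄ = F·P·Fᵀ + Q = [1636/7 -276/7; -276/7 69/7]
step 1: y = z − H·x̄ = [-397/21]
step 1: S = H·P̄·Hᵀ + R = [4626/7]
step 1: K = P̄·Hᵀ·S⁻¹ = [-1360/2313; 23/257]
step 1: x' = x̄ + K·y = [-1841/6939, -203/771]
step 1: P' = (I − K·H)·P̄ = [12124/2313 -1196/257; -1196/257 1173/257]

step 0: x' = [-10/7, 149/63], P' = [48/7 -44/7; -44/7 391/63]
step 1: x' = [-1841/6939, -203/771], P' = [12124/2313 -1196/257; -1196/257 1173/257]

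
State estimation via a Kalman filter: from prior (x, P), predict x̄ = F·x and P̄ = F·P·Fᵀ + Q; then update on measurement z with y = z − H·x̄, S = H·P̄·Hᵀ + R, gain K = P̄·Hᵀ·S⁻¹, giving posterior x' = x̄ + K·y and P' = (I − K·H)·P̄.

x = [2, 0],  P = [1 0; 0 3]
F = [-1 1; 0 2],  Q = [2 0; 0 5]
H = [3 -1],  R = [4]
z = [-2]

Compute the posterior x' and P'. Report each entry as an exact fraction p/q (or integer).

x̄ = F·x = [-2, 0]
P̄ = F·P·Fᵀ + Q = [6 6; 6 17]
y = z − H·x̄ = [4]
S = H·P̄·Hᵀ + R = [39]
K = P̄·Hᵀ·S⁻¹ = [4/13; 1/39]
x' = x̄ + K·y = [-10/13, 4/39]
P' = (I − K·H)·P̄ = [30/13 74/13; 74/13 662/39]

x' = [-10/13, 4/39]
P' = [30/13 74/13; 74/13 662/39]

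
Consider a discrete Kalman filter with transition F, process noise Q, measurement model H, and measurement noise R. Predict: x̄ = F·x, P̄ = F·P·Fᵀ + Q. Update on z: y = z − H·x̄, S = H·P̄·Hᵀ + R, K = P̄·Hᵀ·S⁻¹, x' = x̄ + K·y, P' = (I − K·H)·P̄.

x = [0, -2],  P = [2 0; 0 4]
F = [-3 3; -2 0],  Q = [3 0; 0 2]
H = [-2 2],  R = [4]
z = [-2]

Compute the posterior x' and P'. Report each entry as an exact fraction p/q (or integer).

x' = [51/44, 7/22]
P' = [483/44 219/22; 219/22 109/11]

x̄ = F·x = [-6, 0]
P̄ = F·P·Fᵀ + Q = [57 12; 12 10]
y = z − H·x̄ = [-14]
S = H·P̄·Hᵀ + R = [176]
K = P̄·Hᵀ·S⁻¹ = [-45/88; -1/44]
x' = x̄ + K·y = [51/44, 7/22]
P' = (I − K·H)·P̄ = [483/44 219/22; 219/22 109/11]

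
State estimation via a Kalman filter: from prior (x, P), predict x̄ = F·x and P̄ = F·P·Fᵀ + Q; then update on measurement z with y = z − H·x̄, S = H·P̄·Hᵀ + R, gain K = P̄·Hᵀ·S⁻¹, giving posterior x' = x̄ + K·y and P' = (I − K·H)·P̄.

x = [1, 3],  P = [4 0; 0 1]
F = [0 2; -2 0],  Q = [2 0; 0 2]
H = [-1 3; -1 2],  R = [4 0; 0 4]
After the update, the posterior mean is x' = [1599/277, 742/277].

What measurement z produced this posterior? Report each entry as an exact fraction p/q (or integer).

z = [3, -1]

x̄ = F·x = [6, -2]
P̄ = F·P·Fᵀ + Q = [6 0; 0 18]
S = H·P̄·Hᵀ + R = [172 114; 114 82]
K = P̄·Hᵀ·S⁻¹ = [48/277 -87/277; 81/277 9/277]
x' − x̄ = [-63/277, 1296/277] = K·y
y = (KᵀK)⁻¹·Kᵀ·(x' − x̄) = [15, 9]
z = y + H·x̄ = [15, 9] + [-12, -10] = [3, -1]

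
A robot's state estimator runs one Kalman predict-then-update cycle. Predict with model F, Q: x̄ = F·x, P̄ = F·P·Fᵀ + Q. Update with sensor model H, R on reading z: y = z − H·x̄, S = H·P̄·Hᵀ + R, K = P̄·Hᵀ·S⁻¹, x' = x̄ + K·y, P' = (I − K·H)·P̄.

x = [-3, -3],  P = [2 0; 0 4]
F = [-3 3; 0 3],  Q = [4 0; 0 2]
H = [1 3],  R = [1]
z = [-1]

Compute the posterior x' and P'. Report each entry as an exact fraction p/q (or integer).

x' = [4316/617, -1653/617]
P' = [8230/617 -2688/617; -2688/617 946/617]

x̄ = F·x = [0, -9]
P̄ = F·P·Fᵀ + Q = [58 36; 36 38]
y = z − H·x̄ = [26]
S = H·P̄·Hᵀ + R = [617]
K = P̄·Hᵀ·S⁻¹ = [166/617; 150/617]
x' = x̄ + K·y = [4316/617, -1653/617]
P' = (I − K·H)·P̄ = [8230/617 -2688/617; -2688/617 946/617]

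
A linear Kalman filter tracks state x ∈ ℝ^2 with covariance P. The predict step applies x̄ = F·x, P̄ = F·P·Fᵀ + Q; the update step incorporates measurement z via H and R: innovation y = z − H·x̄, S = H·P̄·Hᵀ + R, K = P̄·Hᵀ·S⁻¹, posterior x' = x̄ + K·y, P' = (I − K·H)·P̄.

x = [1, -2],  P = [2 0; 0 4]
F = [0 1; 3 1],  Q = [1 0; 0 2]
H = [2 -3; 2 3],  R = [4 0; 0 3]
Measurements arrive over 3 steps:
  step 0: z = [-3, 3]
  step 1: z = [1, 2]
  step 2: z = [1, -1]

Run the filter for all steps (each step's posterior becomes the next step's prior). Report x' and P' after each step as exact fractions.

step 0: x' = [-387/2086, 1075/1043], P' = [1653/4172 -36/1043; -36/1043 200/1043]
step 1: x' = [4624315/5621947, 953973/5621947], P' = [1796259/5621947 -160974/5621947; -160974/5621947 1049704/5621947]
step 2: x' = [80955257/6683352203, -1493018231/6683352203], P' = [2132002131/6683352203 -188621694/6683352203; -188621694/6683352203 1241903384/6683352203]

step 0: x̄ = F·x = [-2, 1]
step 0: P̄ = F·P·Fᵀ + Q = [5 4; 4 24]
step 0: y = z − H·x̄ = [4, 4]
step 0: S = H·P̄·Hᵀ + R = [192 -196; -196 287]
step 0: K = P̄·Hᵀ·S⁻¹ = [267/1192 479/2086; -24/149 176/1043]
step 0: x' = x̄ + K·y = [-387/2086, 1075/1043]
step 0: P' = (I − K·H)·P̄ = [1653/4172 -36/1043; -36/1043 200/1043]
step 1: x̄ = F·x = [1075/1043, 989/2086]
step 1: P̄ = F·P·Fᵀ + Q = [1243/1043 92/1043; 92/1043 23157/4172]
step 1: y = z − H·x̄ = [753/2086, -3095/2086]
step 1: S = H·P̄·Hᵀ + R = [240573/4172 -188525/4172; -188525/4172 245233/4172]
step 1: K = P̄·Hᵀ·S⁻¹ = [1018860/5621947 1036532/5621947; -867765/5621947 942388/5621947]
step 1: x' = x̄ + K·y = [4624315/5621947, 953973/5621947]
step 1: P' = (I − K·H)·P̄ = [1796259/5621947 -160974/5621947; -160974/5621947 1049704/5621947]
step 2: x̄ = F·x = [953973/5621947, 14826918/5621947]
step 2: P̄ = F·P·Fᵀ + Q = [6671651/5621947 566782/5621947; 566782/5621947 27494085/5621947]
step 2: y = z − H·x̄ = [48194755/5621947, -52010647/5621947]
step 2: S = H·P̄·Hᵀ + R = [289819773/5621947 -220760161/5621947; -220760161/5621947 297800594/5621947]
step 2: K = P̄·Hᵀ·S⁻¹ = [1207467336/6683352203 1232713060/6683352203; -1025738385/6683352203 1116155588/6683352203]
step 2: x' = x̄ + K·y = [80955257/6683352203, -1493018231/6683352203]
step 2: P' = (I − K·H)·P̄ = [2132002131/6683352203 -188621694/6683352203; -188621694/6683352203 1241903384/6683352203]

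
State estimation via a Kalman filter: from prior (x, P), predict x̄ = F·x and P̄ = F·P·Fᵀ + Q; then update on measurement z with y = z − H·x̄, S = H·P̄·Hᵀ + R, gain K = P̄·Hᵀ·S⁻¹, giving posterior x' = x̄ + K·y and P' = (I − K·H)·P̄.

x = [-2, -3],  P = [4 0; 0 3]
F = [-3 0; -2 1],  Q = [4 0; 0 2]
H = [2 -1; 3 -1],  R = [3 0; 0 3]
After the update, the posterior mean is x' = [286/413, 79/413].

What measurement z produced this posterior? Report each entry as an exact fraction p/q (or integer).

z = [-1, 3]

x̄ = F·x = [6, 1]
P̄ = F·P·Fᵀ + Q = [40 24; 24 21]
S = H·P̄·Hᵀ + R = [88 141; 141 240]
K = P̄·Hᵀ·S⁻¹ = [-32/413 184/413; -237/413 227/413]
x' − x̄ = [-2192/413, -334/413] = K·y
y = (KᵀK)⁻¹·Kᵀ·(x' − x̄) = [-12, -14]
z = y + H·x̄ = [-12, -14] + [11, 17] = [-1, 3]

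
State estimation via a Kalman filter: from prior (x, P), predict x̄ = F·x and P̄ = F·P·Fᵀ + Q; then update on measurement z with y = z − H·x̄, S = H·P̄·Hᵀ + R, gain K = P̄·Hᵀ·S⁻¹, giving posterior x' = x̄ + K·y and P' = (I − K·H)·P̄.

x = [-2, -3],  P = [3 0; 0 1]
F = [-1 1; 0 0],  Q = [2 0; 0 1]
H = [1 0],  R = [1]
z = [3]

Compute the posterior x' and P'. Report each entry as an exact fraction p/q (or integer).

x̄ = F·x = [-1, 0]
P̄ = F·P·Fᵀ + Q = [6 0; 0 1]
y = z − H·x̄ = [4]
S = H·P̄·Hᵀ + R = [7]
K = P̄·Hᵀ·S⁻¹ = [6/7; 0]
x' = x̄ + K·y = [17/7, 0]
P' = (I − K·H)·P̄ = [6/7 0; 0 1]

x' = [17/7, 0]
P' = [6/7 0; 0 1]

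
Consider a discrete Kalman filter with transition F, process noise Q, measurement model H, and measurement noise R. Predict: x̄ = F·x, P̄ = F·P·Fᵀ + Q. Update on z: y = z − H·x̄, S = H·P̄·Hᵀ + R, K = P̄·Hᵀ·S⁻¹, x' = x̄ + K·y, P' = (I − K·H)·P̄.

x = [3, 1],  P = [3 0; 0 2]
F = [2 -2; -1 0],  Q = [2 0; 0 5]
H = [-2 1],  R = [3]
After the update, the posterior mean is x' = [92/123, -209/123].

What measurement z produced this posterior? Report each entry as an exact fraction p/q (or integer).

z = [-3]

x̄ = F·x = [4, -3]
P̄ = F·P·Fᵀ + Q = [22 -6; -6 8]
S = H·P̄·Hᵀ + R = [123]
K = P̄·Hᵀ·S⁻¹ = [-50/123; 20/123]
x' − x̄ = [-400/123, 160/123] = K·y
y = (KᵀK)⁻¹·Kᵀ·(x' − x̄) = [8]
z = y + H·x̄ = [8] + [-11] = [-3]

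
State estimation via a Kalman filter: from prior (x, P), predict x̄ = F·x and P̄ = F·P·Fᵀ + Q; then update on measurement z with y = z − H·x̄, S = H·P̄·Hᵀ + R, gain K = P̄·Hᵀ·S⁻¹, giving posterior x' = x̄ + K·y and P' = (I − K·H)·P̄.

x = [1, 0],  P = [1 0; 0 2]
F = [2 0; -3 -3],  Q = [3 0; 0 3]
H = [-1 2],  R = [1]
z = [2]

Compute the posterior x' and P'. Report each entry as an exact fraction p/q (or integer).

x̄ = F·x = [2, -3]
P̄ = F·P·Fᵀ + Q = [7 -6; -6 30]
y = z − H·x̄ = [10]
S = H·P̄·Hᵀ + R = [152]
K = P̄·Hᵀ·S⁻¹ = [-1/8; 33/76]
x' = x̄ + K·y = [3/4, 51/38]
P' = (I − K·H)·P̄ = [37/8 9/4; 9/4 51/38]

x' = [3/4, 51/38]
P' = [37/8 9/4; 9/4 51/38]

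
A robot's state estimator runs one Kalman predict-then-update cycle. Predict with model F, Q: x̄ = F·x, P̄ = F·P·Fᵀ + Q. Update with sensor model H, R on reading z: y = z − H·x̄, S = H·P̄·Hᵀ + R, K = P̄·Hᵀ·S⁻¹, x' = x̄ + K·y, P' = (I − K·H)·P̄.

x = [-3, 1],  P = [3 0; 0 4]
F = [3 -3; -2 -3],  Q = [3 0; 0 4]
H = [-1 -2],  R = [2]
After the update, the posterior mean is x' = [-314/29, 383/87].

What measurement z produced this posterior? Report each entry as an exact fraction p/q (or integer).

x̄ = F·x = [-12, 3]
P̄ = F·P·Fᵀ + Q = [66 18; 18 52]
S = H·P̄·Hᵀ + R = [348]
K = P̄·Hᵀ·S⁻¹ = [-17/58; -61/174]
x' − x̄ = [34/29, 122/87] = K·y
y = (KᵀK)⁻¹·Kᵀ·(x' − x̄) = [-4]
z = y + H·x̄ = [-4] + [6] = [2]

z = [2]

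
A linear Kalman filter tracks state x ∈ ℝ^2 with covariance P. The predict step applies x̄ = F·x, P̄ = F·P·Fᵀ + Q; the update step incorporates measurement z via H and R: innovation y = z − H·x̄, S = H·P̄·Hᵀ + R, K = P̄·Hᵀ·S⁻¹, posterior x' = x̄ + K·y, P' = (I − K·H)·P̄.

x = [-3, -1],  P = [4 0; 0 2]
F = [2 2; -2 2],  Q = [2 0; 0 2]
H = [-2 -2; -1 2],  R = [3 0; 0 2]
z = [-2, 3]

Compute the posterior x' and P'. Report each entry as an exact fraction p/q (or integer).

x̄ = F·x = [-8, 4]
P̄ = F·P·Fᵀ + Q = [26 -8; -8 26]
y = z − H·x̄ = [-10, -13]
S = H·P̄·Hᵀ + R = [147 -36; -36 164]
K = P̄·Hᵀ·S⁻¹ = [-618/1901 -1245/3802; -312/1901 627/1901]
x' = x̄ + K·y = [-1871/3802, 2573/1901]
P' = (I − K·H)·P̄ = [1033/1901 -106/1901; -106/1901 574/1901]

x' = [-1871/3802, 2573/1901]
P' = [1033/1901 -106/1901; -106/1901 574/1901]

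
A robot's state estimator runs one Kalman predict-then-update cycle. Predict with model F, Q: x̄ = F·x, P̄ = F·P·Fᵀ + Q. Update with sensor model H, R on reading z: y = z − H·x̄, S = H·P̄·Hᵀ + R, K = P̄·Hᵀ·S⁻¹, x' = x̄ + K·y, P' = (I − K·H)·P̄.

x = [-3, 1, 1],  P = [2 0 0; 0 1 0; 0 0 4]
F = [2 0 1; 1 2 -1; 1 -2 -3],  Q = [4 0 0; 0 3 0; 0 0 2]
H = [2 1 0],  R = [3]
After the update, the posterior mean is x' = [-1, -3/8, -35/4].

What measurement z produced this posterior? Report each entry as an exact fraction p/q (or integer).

z = [-2]

x̄ = F·x = [-5, -2, -8]
P̄ = F·P·Fᵀ + Q = [16 0 -8; 0 13 10; -8 10 44]
S = H·P̄·Hᵀ + R = [80]
K = P̄·Hᵀ·S⁻¹ = [2/5; 13/80; -3/40]
x' − x̄ = [4, 13/8, -3/4] = K·y
y = (KᵀK)⁻¹·Kᵀ·(x' − x̄) = [10]
z = y + H·x̄ = [10] + [-12] = [-2]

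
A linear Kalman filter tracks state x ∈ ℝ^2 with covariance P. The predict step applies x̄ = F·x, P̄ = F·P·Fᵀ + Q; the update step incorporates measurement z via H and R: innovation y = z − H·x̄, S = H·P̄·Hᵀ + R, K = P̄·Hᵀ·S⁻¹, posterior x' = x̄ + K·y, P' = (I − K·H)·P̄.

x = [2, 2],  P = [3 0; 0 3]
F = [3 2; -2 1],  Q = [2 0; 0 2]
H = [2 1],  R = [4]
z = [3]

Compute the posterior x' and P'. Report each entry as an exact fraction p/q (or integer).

x̄ = F·x = [10, -2]
P̄ = F·P·Fᵀ + Q = [41 -12; -12 17]
y = z − H·x̄ = [-15]
S = H·P̄·Hᵀ + R = [137]
K = P̄·Hᵀ·S⁻¹ = [70/137; -7/137]
x' = x̄ + K·y = [320/137, -169/137]
P' = (I − K·H)·P̄ = [717/137 -1154/137; -1154/137 2280/137]

x' = [320/137, -169/137]
P' = [717/137 -1154/137; -1154/137 2280/137]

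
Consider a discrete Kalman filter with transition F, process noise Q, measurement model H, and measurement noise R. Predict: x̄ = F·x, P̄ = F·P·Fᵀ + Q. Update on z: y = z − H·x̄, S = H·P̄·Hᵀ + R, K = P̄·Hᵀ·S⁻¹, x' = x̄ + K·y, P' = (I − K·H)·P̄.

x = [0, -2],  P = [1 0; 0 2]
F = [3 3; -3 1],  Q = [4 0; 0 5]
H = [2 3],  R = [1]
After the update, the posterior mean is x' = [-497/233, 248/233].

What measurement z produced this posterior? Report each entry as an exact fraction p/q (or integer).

x̄ = F·x = [-6, -2]
P̄ = F·P·Fᵀ + Q = [31 -3; -3 16]
S = H·P̄·Hᵀ + R = [233]
K = P̄·Hᵀ·S⁻¹ = [53/233; 42/233]
x' − x̄ = [901/233, 714/233] = K·y
y = (KᵀK)⁻¹·Kᵀ·(x' − x̄) = [17]
z = y + H·x̄ = [17] + [-18] = [-1]

z = [-1]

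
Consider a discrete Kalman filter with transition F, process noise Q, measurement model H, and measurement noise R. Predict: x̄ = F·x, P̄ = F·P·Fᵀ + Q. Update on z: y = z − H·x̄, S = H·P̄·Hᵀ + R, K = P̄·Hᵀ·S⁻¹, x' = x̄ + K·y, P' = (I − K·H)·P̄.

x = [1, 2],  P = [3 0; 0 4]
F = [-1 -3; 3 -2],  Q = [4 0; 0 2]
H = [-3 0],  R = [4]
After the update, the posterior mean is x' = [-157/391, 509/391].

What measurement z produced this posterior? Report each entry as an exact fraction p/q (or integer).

x̄ = F·x = [-7, -1]
P̄ = F·P·Fᵀ + Q = [43 15; 15 45]
S = H·P̄·Hᵀ + R = [391]
K = P̄·Hᵀ·S⁻¹ = [-129/391; -45/391]
x' − x̄ = [2580/391, 900/391] = K·y
y = (KᵀK)⁻¹·Kᵀ·(x' − x̄) = [-20]
z = y + H·x̄ = [-20] + [21] = [1]

z = [1]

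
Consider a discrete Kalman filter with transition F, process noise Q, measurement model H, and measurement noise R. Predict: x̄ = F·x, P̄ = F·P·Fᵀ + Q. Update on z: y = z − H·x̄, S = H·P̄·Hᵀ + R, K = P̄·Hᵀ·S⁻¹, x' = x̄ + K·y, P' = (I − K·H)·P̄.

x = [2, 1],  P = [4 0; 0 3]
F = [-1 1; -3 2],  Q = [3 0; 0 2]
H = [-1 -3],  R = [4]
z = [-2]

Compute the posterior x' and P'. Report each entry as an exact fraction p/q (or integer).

x' = [97/143, 58/143]
P' = [406/143 -114/143; -114/143 94/143]

x̄ = F·x = [-1, -4]
P̄ = F·P·Fᵀ + Q = [10 18; 18 50]
y = z − H·x̄ = [-15]
S = H·P̄·Hᵀ + R = [572]
K = P̄·Hᵀ·S⁻¹ = [-16/143; -42/143]
x' = x̄ + K·y = [97/143, 58/143]
P' = (I − K·H)·P̄ = [406/143 -114/143; -114/143 94/143]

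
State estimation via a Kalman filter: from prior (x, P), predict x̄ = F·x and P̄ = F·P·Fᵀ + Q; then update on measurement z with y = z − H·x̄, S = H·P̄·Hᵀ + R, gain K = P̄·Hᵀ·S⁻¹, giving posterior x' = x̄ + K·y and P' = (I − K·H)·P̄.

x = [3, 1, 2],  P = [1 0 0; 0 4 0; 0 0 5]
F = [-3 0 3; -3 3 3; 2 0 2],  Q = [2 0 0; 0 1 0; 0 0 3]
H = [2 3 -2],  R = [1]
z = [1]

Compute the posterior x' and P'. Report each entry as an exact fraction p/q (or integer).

x̄ = F·x = [-3, 0, 10]
P̄ = F·P·Fᵀ + Q = [56 54 24; 54 91 24; 24 24 27]
y = z − H·x̄ = [27]
S = H·P̄·Hᵀ + R = [1320]
K = P̄·Hᵀ·S⁻¹ = [113/660; 111/440; 1/20]
x' = x̄ + K·y = [357/220, 2997/440, 227/20]
P' = (I − K·H)·P̄ = [5711/330 -663/220 127/10; -663/220 3077/440 147/20; 127/10 147/20 237/10]

x' = [357/220, 2997/440, 227/20]
P' = [5711/330 -663/220 127/10; -663/220 3077/440 147/20; 127/10 147/20 237/10]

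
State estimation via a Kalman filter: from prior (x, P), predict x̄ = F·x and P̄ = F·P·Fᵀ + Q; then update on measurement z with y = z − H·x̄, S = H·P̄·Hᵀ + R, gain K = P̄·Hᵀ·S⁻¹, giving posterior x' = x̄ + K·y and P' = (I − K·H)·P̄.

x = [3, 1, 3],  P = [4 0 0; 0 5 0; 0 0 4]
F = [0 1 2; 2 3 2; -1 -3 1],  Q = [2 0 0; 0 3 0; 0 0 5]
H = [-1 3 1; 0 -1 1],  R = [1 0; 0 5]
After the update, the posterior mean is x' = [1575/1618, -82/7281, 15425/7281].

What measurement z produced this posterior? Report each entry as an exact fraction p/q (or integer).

z = [1, 2]

x̄ = F·x = [7, 15, -3]
P̄ = F·P·Fᵀ + Q = [23 31 -7; 31 80 -45; -7 -45 58]
S = H·P̄·Hᵀ + R = [360 -234; -234 233]
K = P̄·Hᵀ·S⁻¹ = [643/3236 59/1618; 4481/14562 -184/809; 1948/7281 575/809]
x' − x̄ = [-9751/1618, -109297/7281, 37268/7281] = K·y
y = (KᵀK)⁻¹·Kᵀ·(x' − x̄) = [-34, 20]
z = y + H·x̄ = [-34, 20] + [35, -18] = [1, 2]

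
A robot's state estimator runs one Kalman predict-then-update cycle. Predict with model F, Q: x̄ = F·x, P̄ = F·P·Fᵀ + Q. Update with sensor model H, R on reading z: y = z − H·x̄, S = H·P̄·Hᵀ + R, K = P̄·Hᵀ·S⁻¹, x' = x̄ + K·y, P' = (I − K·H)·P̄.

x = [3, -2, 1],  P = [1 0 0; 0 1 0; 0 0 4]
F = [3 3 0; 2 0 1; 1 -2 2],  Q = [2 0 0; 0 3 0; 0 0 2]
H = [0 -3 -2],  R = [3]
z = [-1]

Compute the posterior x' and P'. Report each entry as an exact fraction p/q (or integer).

x̄ = F·x = [3, 7, 9]
P̄ = F·P·Fᵀ + Q = [20 6 -3; 6 11 10; -3 10 23]
y = z − H·x̄ = [38]
S = H·P̄·Hᵀ + R = [314]
K = P̄·Hᵀ·S⁻¹ = [-6/157; -53/314; -38/157]
x' = x̄ + K·y = [243/157, 92/157, -31/157]
P' = (I − K·H)·P̄ = [3068/157 624/157 -927/157; 624/157 645/314 -444/157; -927/157 -444/157 723/157]

x' = [243/157, 92/157, -31/157]
P' = [3068/157 624/157 -927/157; 624/157 645/314 -444/157; -927/157 -444/157 723/157]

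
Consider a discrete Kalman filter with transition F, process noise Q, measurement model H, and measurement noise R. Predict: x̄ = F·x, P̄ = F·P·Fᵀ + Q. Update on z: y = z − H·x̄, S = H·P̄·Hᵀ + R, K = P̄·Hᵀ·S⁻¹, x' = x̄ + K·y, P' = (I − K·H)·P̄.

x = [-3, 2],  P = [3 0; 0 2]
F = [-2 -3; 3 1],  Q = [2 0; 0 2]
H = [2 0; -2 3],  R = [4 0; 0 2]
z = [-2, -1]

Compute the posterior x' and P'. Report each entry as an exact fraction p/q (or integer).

x̄ = F·x = [0, -7]
P̄ = F·P·Fᵀ + Q = [32 -24; -24 31]
y = z − H·x̄ = [-2, 20]
S = H·P̄·Hᵀ + R = [132 -272; -272 697]
K = P̄·Hᵀ·S⁻¹ = [112/265 -8/265; 72/265 1389/4505]
x' = x̄ + K·y = [-384/265, -6203/4505]
P' = (I − K·H)·P̄ = [224/265 144/265; 144/265 2558/4505]

x' = [-384/265, -6203/4505]
P' = [224/265 144/265; 144/265 2558/4505]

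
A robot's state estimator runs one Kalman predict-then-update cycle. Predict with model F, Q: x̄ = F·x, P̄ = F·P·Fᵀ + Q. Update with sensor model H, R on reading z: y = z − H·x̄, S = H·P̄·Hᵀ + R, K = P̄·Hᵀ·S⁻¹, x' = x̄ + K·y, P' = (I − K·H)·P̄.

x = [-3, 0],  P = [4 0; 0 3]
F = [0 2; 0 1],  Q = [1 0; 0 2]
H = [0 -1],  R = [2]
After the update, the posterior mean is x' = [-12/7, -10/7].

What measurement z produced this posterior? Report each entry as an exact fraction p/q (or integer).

z = [2]

x̄ = F·x = [0, 0]
P̄ = F·P·Fᵀ + Q = [13 6; 6 5]
S = H·P̄·Hᵀ + R = [7]
K = P̄·Hᵀ·S⁻¹ = [-6/7; -5/7]
x' − x̄ = [-12/7, -10/7] = K·y
y = (KᵀK)⁻¹·Kᵀ·(x' − x̄) = [2]
z = y + H·x̄ = [2] + [0] = [2]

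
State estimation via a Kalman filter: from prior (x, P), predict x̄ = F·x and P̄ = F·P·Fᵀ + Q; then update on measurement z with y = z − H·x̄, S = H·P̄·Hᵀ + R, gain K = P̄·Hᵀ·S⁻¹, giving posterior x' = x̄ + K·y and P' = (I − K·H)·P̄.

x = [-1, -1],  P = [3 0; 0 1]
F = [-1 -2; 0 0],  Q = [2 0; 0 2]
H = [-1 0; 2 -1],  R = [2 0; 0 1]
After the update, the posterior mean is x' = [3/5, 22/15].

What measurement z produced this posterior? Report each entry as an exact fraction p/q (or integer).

z = [-3, -1]

x̄ = F·x = [3, 0]
P̄ = F·P·Fᵀ + Q = [9 0; 0 2]
S = H·P̄·Hᵀ + R = [11 -18; -18 39]
K = P̄·Hᵀ·S⁻¹ = [-9/35 12/35; -12/35 -22/105]
x' − x̄ = [-12/5, 22/15] = K·y
y = (KᵀK)⁻¹·Kᵀ·(x' − x̄) = [0, -7]
z = y + H·x̄ = [0, -7] + [-3, 6] = [-3, -1]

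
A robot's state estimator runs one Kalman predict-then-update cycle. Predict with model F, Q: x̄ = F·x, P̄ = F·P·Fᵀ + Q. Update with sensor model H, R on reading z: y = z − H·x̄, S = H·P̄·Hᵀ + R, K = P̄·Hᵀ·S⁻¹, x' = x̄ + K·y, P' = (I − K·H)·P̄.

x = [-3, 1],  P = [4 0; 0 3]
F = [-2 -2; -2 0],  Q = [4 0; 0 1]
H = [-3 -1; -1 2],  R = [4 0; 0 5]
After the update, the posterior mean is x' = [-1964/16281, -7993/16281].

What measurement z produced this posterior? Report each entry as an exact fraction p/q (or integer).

x̄ = F·x = [4, 6]
P̄ = F·P·Fᵀ + Q = [32 16; 16 17]
S = H·P̄·Hᵀ + R = [405 -18; -18 41]
K = P̄·Hᵀ·S⁻¹ = [-4592/16281 -224/1809; -2341/16281 680/1809]
x' − x̄ = [-67088/16281, -105679/16281] = K·y
y = (KᵀK)⁻¹·Kᵀ·(x' − x̄) = [19, -10]
z = y + H·x̄ = [19, -10] + [-18, 8] = [1, -2]

z = [1, -2]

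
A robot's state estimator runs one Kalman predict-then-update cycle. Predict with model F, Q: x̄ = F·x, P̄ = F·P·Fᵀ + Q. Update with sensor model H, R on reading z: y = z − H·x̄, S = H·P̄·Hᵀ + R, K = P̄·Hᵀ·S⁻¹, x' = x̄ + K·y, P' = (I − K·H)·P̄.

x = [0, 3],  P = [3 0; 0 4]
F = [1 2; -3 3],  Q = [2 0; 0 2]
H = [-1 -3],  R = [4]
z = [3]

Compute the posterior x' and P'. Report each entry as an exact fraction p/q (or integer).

x̄ = F·x = [6, 9]
P̄ = F·P·Fᵀ + Q = [21 15; 15 65]
y = z − H·x̄ = [36]
S = H·P̄·Hᵀ + R = [700]
K = P̄·Hᵀ·S⁻¹ = [-33/350; -3/10]
x' = x̄ + K·y = [456/175, -9/5]
P' = (I − K·H)·P̄ = [2586/175 -24/5; -24/5 2]

x' = [456/175, -9/5]
P' = [2586/175 -24/5; -24/5 2]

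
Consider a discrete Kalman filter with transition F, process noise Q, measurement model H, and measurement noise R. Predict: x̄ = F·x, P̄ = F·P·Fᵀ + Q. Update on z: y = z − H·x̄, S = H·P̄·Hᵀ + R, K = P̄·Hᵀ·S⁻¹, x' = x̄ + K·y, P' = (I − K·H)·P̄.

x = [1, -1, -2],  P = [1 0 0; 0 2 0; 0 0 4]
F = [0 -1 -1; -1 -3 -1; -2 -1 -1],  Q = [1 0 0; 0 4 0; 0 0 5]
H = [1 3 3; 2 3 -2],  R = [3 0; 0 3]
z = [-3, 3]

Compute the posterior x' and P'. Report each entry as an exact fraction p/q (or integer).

x' = [31534/27637, -10618/27637, -27070/27637]
P' = [62289/27637 -31659/27637 12318/27637; -31659/27637 20795/27637 -7287/27637; 12318/27637 -7287/27637 8877/27637]

x̄ = F·x = [3, 4, 1]
P̄ = F·P·Fᵀ + Q = [7 10 6; 10 27 12; 6 12 15]
y = z − H·x̄ = [-21, -13]
S = H·P̄·Hᵀ + R = [700 317; 317 262]
K = P̄·Hᵀ·S⁻¹ = [1422/27637 1655/27637; 2955/27637 4547/27637; 5696/27637 -4993/27637]
x' = x̄ + K·y = [31534/27637, -10618/27637, -27070/27637]
P' = (I − K·H)·P̄ = [62289/27637 -31659/27637 12318/27637; -31659/27637 20795/27637 -7287/27637; 12318/27637 -7287/27637 8877/27637]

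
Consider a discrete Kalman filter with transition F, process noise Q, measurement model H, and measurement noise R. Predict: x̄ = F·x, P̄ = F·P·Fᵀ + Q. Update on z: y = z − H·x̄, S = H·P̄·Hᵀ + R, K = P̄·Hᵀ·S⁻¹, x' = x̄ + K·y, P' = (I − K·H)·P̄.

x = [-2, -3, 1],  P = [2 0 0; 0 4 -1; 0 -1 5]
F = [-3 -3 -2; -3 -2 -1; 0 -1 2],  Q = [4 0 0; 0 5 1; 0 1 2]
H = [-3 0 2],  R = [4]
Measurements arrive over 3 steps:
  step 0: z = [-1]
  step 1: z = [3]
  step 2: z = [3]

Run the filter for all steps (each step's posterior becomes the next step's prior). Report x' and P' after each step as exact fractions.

step 0: x' = [2095/383, 2379/383, 2923/383], P' = [4060/383 3742/383 5884/383; 3742/383 13479/766 5482/383; 5884/383 5482/383 8898/383]
step 1: x' = [-11382419/7730743, -11068596/7730743, -5223158/7730743], P' = [73498836/7730743 46985278/7730743 105700408/7730743; 46985278/7730743 87756537/7730743 67215457/7730743; 105700408/7730743 67215457/7730743 159456522/7730743]
step 2: x' = [38566099483/60926586341, 69833642621/60926586341, 148728337232/60926586341], P' = [583191235420/60926586341 369878883018/60926586341 839995556648/60926586341; 369878883018/60926586341 690085813604/60926586341 529694878693/60926586341; 839995556648/60926586341 529694878693/60926586341 1268702053618/60926586341]

step 0: x̄ = F·x = [13, 11, 5]
step 0: P̄ = F·P·Fᵀ + Q = [66 45 -4; 45 40 2; -4 2 30]
step 0: y = z − H·x̄ = [28]
step 0: S = H·P̄·Hᵀ + R = [766]
step 0: K = P̄·Hᵀ·S⁻¹ = [-103/383; -131/766; 36/383]
step 0: x' = x̄ + K·y = [2095/383, 2379/383, 2923/383]
step 0: P' = (I − K·H)·P̄ = [4060/383 3742/383 5884/383; 3742/383 13479/766 5482/383; 5884/383 5482/383 8898/383]
step 1: x̄ = F·x = [-19268/383, -13966/383, 3467/383]
step 1: P̄ = F·P·Fᵀ + Q = [676135/766 242233/383 -122759/766; 242233/383 176447/383 -44458/383; -122759/766 -44458/383 42339/766]
step 1: y = z − H·x̄ = [-63589/383]
step 1: S = H·P̄·Hᵀ + R = [7730743/766]
step 1: K = P̄·Hᵀ·S⁻¹ = [-2273923/7730743; -1631230/7730743; 452955/7730743]
step 1: x' = x̄ + K·y = [-11382419/7730743, -11068596/7730743, -5223158/7730743]
step 1: P' = (I − K·H)·P̄ = [73498836/7730743 46985278/7730743 105700408/7730743; 46985278/7730743 87756537/7730743 67215457/7730743; 105700408/7730743 67215457/7730743 159456522/7730743]
step 2: x̄ = F·x = [77799361/7730743, 61507607/7730743, 622280/7730743]
step 2: P̄ = F·P·Fᵀ + Q = [5040772801/7730743 3633532831/7730743 -1136664919/7730743; 3633532831/7730743 2677513521/7730743 -830562212/7730743; -1136664919/7730743 -830562212/7730743 472182283/7730743]
step 2: y = z − H·x̄ = [255345752/7730743]
step 2: S = H·P̄·Hᵀ + R = [60926586341/7730743]
step 2: K = P̄·Hᵀ·S⁻¹ = [-17395648241/60926586341; -12561722917/60926586341; 4354359323/60926586341]
step 2: x' = x̄ + K·y = [38566099483/60926586341, 69833642621/60926586341, 148728337232/60926586341]
step 2: P' = (I − K·H)·P̄ = [583191235420/60926586341 369878883018/60926586341 839995556648/60926586341; 369878883018/60926586341 690085813604/60926586341 529694878693/60926586341; 839995556648/60926586341 529694878693/60926586341 1268702053618/60926586341]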